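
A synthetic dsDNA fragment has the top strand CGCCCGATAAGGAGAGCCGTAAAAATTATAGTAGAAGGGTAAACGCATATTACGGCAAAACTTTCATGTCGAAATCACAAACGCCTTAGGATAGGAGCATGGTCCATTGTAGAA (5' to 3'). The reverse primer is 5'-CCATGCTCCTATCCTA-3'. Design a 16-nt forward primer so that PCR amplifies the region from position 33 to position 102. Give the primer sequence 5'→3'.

5'-AGAAGGGTAAACGCAT-3'

The reverse primer's reverse complement TAGGATAGGAGCATGG matches the template at positions 87–102; the product starts at position 33.
The forward primer is identical to the top strand over positions 33–48: AGAAGGGTAAACGCAT.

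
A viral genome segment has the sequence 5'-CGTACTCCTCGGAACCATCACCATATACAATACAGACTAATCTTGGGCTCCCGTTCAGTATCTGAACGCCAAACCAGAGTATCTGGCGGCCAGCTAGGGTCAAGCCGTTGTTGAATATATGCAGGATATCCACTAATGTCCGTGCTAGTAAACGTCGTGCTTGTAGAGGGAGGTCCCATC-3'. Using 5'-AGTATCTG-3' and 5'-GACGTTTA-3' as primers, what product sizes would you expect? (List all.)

The forward primer AGTATCTG matches the top strand at positions 57–64, 78–85.
The reverse primer's reverse complement is TAAACGTC, matching at positions 149–156.
Each forward site pairs with the reverse site to give a product ending at position 156: sizes 100, 79 bp.

100 bp, 79 bp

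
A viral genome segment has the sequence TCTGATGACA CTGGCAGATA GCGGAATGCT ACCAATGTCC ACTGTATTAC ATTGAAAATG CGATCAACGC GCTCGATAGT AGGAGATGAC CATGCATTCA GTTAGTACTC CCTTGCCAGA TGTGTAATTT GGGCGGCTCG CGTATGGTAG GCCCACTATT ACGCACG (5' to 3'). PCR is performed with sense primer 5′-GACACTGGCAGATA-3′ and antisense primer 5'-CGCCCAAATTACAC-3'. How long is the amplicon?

129 bp

Forward primer GACACTGGCAGATA is found on the top strand at positions 7–20.
Reverse complement of the reverse primer: GTGTAATTTGGGCG. This occurs on the top strand at positions 122–135.
The product runs from position 7 to position 135, so its length is 135 − 7 + 1 = 129 bp.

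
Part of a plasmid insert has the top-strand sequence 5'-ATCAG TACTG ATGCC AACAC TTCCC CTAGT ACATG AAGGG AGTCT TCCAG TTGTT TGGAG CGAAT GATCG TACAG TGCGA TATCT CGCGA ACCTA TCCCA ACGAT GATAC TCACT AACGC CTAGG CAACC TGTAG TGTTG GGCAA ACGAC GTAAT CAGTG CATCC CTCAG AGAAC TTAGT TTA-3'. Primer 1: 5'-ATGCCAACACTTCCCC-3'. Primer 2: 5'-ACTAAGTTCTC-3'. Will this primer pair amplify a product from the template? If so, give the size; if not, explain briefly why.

Primer 1 (ATGCCAACACTTCCCC) matches the top strand at positions 11–26; it acts as a forward primer.
Primer 2's reverse complement is GAGAACTTAGT, matching the top strand at positions 170–180; it acts as a reverse primer.
The 3' ends face each other across positions 11–180, giving a 170 bp product.

Yes — a 170 bp product.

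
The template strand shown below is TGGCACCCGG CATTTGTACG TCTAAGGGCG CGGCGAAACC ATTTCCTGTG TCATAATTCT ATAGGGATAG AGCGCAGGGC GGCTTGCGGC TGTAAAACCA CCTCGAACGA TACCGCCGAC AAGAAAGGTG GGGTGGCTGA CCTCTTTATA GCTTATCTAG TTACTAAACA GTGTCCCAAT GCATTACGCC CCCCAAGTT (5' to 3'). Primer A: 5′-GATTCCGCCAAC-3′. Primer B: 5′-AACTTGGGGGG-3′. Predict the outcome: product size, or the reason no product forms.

Primer A (GATTCCGCCAAC) does not match the top strand, and its reverse complement GTTGGCGGAATC does not match either.
With no annealing site for primer A, no amplification occurs.

No product — primer A has no binding site in the template.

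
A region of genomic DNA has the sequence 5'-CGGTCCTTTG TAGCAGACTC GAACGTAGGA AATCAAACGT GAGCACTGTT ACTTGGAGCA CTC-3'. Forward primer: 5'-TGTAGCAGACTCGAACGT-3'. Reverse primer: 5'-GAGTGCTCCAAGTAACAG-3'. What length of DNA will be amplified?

55 bp

Scanning the template, TGTAGCAGACTCGAACGT occurs at positions 9–26; this primer anneals to the bottom strand there with its 3' end pointing downstream.
Reverse complement of the reverse primer: CTGTTACTTGGAGCACTC. This occurs on the top strand at positions 46–63.
Amplicon spans positions 9–63: 55 bp.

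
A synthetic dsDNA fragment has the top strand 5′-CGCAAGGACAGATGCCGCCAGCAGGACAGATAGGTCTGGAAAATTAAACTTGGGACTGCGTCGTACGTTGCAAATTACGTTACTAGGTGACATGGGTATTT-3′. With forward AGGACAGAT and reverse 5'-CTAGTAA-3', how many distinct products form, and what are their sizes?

The forward primer AGGACAGAT matches the top strand at positions 5–13, 23–31.
The reverse primer's reverse complement is TTACTAG, matching at positions 80–86.
Each forward site pairs with the reverse site to give a product ending at position 86: sizes 82, 64 bp.

Two products: 82 bp, 64 bp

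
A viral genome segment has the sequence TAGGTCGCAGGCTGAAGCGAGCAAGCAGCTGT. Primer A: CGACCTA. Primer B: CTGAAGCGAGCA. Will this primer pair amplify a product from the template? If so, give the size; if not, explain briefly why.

No product — the primers' 3' ends point away from each other.

Primer A (CGACCTA) has reverse complement TAGGTCG, which matches the top strand at positions 1–7; primer A anneals to the top strand there with its 3' end pointing upstream toward position 1.
Primer B (CTGAAGCGAGCA) matches the top strand directly at positions 12–23; it anneals to the bottom strand with its 3' end pointing downstream toward position 23.
The 3' ends diverge (primer A extends toward position 1, primer B toward position 32), so the primers never converge on a shared product.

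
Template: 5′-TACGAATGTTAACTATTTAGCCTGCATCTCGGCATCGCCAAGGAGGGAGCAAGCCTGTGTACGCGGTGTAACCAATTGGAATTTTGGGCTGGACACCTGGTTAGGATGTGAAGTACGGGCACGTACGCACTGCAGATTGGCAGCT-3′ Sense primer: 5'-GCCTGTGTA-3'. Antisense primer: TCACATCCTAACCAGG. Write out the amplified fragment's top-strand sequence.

5'-GCCTGTGTACGCGGTGTAACCAATTGGAATTTTGGGCTGGACACCTGGTTAGGATGTGA-3'

Forward primer GCCTGTGTA is found on the top strand at positions 53–61.
Taking the reverse complement of TCACATCCTAACCAGG gives CCTGGTTAGGATGTGA, found at positions 96–111 on the template; the primer anneals here to the top strand with its 3' end pointing upstream.
The product is the template from position 53 through 111 (59 bp).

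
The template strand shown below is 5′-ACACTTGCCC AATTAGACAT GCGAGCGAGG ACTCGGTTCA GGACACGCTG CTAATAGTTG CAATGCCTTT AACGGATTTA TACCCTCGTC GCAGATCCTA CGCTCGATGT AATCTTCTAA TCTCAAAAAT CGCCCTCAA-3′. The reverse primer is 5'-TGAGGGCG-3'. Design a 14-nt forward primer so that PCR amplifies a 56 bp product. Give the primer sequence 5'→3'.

5'-CCCTCGTCGCAGAT-3'

The reverse primer's reverse complement CGCCCTCA matches the template at positions 131–138, so the product ends at position 138.
A 56 bp product then starts at position 138 − 56 + 1 = 83.
The forward primer is identical to the top strand there: CCCTCGTCGCAGAT.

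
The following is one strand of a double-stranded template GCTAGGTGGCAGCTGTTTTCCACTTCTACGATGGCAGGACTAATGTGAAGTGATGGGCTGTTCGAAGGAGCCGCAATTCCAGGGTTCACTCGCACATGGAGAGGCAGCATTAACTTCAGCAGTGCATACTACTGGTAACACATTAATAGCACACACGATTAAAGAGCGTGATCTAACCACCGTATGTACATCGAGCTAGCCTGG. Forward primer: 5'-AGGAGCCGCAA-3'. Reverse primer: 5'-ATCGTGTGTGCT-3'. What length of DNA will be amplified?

94 bp

Scanning the template, AGGAGCCGCAA occurs at positions 66–76; this primer anneals to the bottom strand there with its 3' end pointing downstream.
Reverse complement of the reverse primer: AGCACACACGAT. This occurs on the top strand at positions 148–159.
Product length = (reverse-primer end) − (forward-primer start) + 1 = 159 − 66 + 1 = 94 bp.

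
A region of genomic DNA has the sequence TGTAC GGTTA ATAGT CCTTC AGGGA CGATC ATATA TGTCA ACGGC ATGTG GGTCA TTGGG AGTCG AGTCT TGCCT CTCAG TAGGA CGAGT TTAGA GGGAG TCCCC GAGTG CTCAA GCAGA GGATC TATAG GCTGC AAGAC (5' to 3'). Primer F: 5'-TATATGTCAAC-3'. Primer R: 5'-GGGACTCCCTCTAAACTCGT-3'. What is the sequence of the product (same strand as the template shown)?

Forward primer TATATGTCAAC is found on the top strand at positions 32–42.
Taking the reverse complement of GGGACTCCCTCTAAACTCGT gives ACGAGTTTAGAGGGAGTCCC, found at positions 85–104 on the template; the primer anneals here to the top strand with its 3' end pointing upstream.
The product is the template from position 32 through 104 (73 bp).

5'-TATATGTCAACGGCATGTGGGTCATTGGGAGTCGAGTCTTGCCTCTCAGTAGGACGAGTTTAGAGGGAGTCCC-3'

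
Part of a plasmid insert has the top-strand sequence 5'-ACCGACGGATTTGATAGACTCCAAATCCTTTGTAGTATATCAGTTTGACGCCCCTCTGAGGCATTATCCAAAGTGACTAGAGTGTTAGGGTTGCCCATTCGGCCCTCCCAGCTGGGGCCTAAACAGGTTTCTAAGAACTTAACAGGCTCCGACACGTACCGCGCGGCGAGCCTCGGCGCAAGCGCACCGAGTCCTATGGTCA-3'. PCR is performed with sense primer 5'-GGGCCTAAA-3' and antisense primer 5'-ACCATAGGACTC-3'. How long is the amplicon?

86 bp

Forward primer GGGCCTAAA is found on the top strand at positions 115–123.
Taking the reverse complement of ACCATAGGACTC gives GAGTCCTATGGT, found at positions 189–200 on the template; the primer anneals here to the top strand with its 3' end pointing upstream.
Amplicon spans positions 115–200: 86 bp.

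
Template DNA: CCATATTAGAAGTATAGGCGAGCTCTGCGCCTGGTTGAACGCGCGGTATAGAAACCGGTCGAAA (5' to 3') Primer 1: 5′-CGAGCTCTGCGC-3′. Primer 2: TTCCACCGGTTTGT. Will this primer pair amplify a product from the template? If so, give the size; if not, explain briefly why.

Primer 2 (TTCCACCGGTTTGT) does not match the top strand, and its reverse complement ACAAACCGGTGGAA does not match either.
With no annealing site for primer 2, no amplification occurs.

No product — primer 2 has no binding site in the template.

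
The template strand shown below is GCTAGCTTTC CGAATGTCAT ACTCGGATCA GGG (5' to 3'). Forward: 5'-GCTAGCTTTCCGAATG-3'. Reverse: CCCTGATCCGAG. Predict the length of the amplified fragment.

33 bp

Scanning the template, GCTAGCTTTCCGAATG occurs at positions 1–16; this primer anneals to the bottom strand there with its 3' end pointing downstream.
Reverse complement of the reverse primer: CTCGGATCAGGG. This occurs on the top strand at positions 22–33.
Product length = (reverse-primer end) − (forward-primer start) + 1 = 33 − 1 + 1 = 33 bp.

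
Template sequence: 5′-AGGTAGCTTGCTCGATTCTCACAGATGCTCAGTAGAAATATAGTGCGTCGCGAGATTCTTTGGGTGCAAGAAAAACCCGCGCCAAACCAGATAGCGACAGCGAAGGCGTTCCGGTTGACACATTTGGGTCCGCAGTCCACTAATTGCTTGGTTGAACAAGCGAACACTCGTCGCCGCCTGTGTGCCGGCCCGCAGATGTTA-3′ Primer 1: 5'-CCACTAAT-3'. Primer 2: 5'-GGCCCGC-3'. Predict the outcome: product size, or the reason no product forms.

Primer 1 (CCACTAAT) matches the top strand at positions 137–144 (3' end points downstream).
Primer 2 (GGCCCGC) also matches the top strand directly, at positions 187–193 — its reverse complement GCGGGCC is not present.
Both primers anneal to the bottom strand with 3' ends pointing the same way, so neither can prime synthesis back toward the other.

No product — both primers anneal to the same strand and extend in the same direction.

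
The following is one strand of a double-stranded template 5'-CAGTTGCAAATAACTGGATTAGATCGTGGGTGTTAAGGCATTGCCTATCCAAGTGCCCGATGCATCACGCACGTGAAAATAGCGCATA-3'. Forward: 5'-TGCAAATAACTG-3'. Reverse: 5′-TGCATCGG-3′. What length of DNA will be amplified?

The forward primer matches the template at positions 5–16.
Reverse complement of the reverse primer: CCGATGCA. This occurs on the top strand at positions 57–64.
Amplicon spans positions 5–64: 60 bp.

60 bp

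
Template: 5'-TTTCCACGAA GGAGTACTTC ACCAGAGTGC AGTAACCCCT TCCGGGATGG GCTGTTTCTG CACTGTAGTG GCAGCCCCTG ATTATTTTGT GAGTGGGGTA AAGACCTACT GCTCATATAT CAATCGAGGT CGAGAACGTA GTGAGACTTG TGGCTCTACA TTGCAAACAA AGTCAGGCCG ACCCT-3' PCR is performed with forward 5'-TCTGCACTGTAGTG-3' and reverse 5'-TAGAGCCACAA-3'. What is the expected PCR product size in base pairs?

Scanning the template, TCTGCACTGTAGTG occurs at positions 57–70; this primer anneals to the bottom strand there with its 3' end pointing downstream.
Taking the reverse complement of TAGAGCCACAA gives TTGTGGCTCTA, found at positions 148–158 on the template; the primer anneals here to the top strand with its 3' end pointing upstream.
The product runs from position 57 to position 158, so its length is 158 − 57 + 1 = 102 bp.

102 bp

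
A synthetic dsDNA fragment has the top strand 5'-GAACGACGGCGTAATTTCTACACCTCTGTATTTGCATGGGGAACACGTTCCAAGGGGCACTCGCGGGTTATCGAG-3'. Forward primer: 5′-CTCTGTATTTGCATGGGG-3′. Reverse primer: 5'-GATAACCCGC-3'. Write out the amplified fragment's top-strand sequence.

5'-CTCTGTATTTGCATGGGGAACACGTTCCAAGGGGCACTCGCGGGTTATC-3'

Forward primer CTCTGTATTTGCATGGGG is found on the top strand at positions 24–41.
The reverse primer's reverse complement is GCGGGTTATC, which matches the template at positions 63–72.
The product is the template from position 24 through 72 (49 bp).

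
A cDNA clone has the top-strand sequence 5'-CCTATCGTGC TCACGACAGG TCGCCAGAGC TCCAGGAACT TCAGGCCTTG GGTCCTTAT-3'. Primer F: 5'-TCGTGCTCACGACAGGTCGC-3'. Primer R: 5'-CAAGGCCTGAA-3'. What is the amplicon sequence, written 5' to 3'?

5'-TCGTGCTCACGACAGGTCGCCAGAGCTCCAGGAACTTCAGGCCTTG-3'

The forward primer matches the template at positions 5–24.
Reverse complement of the reverse primer: TTCAGGCCTTG. This occurs on the top strand at positions 40–50.
The product is the template from position 5 through 50 (46 bp).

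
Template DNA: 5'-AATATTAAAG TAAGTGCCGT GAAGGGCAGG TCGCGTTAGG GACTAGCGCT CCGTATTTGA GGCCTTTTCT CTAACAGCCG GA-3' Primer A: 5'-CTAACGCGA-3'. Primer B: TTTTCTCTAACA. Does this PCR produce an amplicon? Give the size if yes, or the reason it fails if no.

Primer A (CTAACGCGA) has reverse complement TCGCGTTAG, which matches the top strand at positions 31–39; primer A anneals to the top strand there with its 3' end pointing upstream toward position 31.
Primer B (TTTTCTCTAACA) matches the top strand directly at positions 65–76; it anneals to the bottom strand with its 3' end pointing downstream toward position 76.
The 3' ends diverge (primer A extends toward position 1, primer B toward position 82), so the primers never converge on a shared product.

No product — the primers' 3' ends point away from each other.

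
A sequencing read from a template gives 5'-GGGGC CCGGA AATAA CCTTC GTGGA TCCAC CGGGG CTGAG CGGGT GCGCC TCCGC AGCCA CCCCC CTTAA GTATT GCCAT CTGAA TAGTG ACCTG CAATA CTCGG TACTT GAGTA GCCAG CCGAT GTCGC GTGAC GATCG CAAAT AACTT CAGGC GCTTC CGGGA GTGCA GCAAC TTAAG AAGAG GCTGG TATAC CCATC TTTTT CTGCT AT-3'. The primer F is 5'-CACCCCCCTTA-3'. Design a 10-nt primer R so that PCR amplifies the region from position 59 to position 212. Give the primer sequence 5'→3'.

The product's 3' end on the top strand is position 212.
The reverse primer anneals to the top strand over positions 203–212, i.e. to TTTCTGCTAT.
Its sequence written 5'→3' is the reverse complement: ATAGCAGAAA.

5'-ATAGCAGAAA-3'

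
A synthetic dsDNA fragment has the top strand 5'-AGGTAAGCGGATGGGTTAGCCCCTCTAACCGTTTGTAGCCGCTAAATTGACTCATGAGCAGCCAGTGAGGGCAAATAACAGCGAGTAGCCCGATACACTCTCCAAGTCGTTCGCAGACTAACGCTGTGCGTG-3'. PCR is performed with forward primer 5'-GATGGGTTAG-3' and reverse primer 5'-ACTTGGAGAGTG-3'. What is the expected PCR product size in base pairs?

98 bp

Forward primer GATGGGTTAG is found on the top strand at positions 10–19.
The reverse primer's reverse complement is CACTCTCCAAGT, which matches the template at positions 96–107.
Product length = (reverse-primer end) − (forward-primer start) + 1 = 107 − 10 + 1 = 98 bp.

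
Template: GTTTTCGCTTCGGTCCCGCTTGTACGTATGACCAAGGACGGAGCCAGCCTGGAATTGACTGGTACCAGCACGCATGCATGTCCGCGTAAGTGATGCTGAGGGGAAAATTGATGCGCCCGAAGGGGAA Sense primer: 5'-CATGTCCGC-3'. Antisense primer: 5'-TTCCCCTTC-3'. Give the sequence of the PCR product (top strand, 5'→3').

5'-CATGTCCGCGTAAGTGATGCTGAGGGGAAAATTGATGCGCCCGAAGGGGAA-3'

The forward primer matches the template at positions 77–85.
Taking the reverse complement of TTCCCCTTC gives GAAGGGGAA, found at positions 119–127 on the template; the primer anneals here to the top strand with its 3' end pointing upstream.
The product is the template from position 77 through 127 (51 bp).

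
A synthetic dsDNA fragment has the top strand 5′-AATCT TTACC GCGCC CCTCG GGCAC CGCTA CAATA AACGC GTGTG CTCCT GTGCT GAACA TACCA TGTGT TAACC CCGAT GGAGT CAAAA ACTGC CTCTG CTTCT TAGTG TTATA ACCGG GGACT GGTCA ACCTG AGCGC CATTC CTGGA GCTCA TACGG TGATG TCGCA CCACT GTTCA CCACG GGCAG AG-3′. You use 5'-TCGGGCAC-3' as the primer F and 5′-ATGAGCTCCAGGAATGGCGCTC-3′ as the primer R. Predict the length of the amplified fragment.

139 bp

Forward primer TCGGGCAC is found on the top strand at positions 18–25.
Taking the reverse complement of ATGAGCTCCAGGAATGGCGCTC gives GAGCGCCATTCCTGGAGCTCAT, found at positions 135–156 on the template; the primer anneals here to the top strand with its 3' end pointing upstream.
The product runs from position 18 to position 156, so its length is 156 − 18 + 1 = 139 bp.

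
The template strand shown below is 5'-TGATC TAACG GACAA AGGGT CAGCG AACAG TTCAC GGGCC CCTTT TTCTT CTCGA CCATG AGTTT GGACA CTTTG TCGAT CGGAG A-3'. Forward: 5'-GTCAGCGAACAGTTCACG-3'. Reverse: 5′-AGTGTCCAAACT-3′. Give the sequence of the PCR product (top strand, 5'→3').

Forward primer GTCAGCGAACAGTTCACG is found on the top strand at positions 19–36.
Taking the reverse complement of AGTGTCCAAACT gives AGTTTGGACACT, found at positions 61–72 on the template; the primer anneals here to the top strand with its 3' end pointing upstream.
The product is the template from position 19 through 72 (54 bp).

5'-GTCAGCGAACAGTTCACGGGCCCCTTTTTCTTCTCGACCATGAGTTTGGACACT-3'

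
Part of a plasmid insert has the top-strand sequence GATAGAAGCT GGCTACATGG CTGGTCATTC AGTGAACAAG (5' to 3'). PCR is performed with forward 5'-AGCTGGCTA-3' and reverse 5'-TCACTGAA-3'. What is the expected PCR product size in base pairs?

The forward primer matches the template at positions 7–15.
The reverse primer's reverse complement is TTCAGTGA, which matches the template at positions 28–35.
Amplicon spans positions 7–35: 29 bp.

29 bp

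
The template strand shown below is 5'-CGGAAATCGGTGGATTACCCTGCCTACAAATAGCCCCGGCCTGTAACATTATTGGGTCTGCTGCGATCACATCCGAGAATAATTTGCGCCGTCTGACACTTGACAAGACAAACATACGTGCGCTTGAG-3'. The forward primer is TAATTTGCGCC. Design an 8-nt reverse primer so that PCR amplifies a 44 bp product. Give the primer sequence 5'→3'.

5'-GCGCACGT-3'

The forward primer binds at positions 80–90, so a 44 bp product ends at position 80 + 44 − 1 = 123.
The reverse primer anneals to the top strand over positions 116–123, i.e. to ACGTGCGC.
Its sequence written 5'→3' is the reverse complement: GCGCACGT.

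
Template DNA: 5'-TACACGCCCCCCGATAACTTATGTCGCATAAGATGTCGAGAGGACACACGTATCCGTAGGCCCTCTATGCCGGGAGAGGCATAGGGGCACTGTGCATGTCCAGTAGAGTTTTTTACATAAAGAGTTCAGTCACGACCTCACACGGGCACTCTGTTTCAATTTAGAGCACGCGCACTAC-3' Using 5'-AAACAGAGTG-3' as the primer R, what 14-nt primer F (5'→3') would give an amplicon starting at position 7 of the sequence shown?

The reverse primer's reverse complement CACTCTGTTT matches the template at positions 147–156; the product starts at position 7.
The forward primer is identical to the top strand over positions 7–20: CCCCCCGATAACTT.

5'-CCCCCCGATAACTT-3'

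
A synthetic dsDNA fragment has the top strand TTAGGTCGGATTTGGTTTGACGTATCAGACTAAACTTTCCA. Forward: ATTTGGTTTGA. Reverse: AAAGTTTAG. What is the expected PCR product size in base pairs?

29 bp

The forward primer matches the template at positions 10–20.
The reverse primer's reverse complement is CTAAACTTT, which matches the template at positions 30–38.
Product length = (reverse-primer end) − (forward-primer start) + 1 = 38 − 10 + 1 = 29 bp.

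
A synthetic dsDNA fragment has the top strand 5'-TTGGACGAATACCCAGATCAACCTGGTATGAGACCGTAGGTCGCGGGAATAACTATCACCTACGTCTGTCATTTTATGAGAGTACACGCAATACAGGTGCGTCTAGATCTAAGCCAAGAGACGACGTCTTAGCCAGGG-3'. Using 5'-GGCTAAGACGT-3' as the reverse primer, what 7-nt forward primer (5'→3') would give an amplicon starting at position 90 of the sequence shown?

5'-AATACAG-3'

The reverse primer's reverse complement ACGTCTTAGCC matches the template at positions 124–134; the product starts at position 90.
The forward primer is identical to the top strand over positions 90–96: AATACAG.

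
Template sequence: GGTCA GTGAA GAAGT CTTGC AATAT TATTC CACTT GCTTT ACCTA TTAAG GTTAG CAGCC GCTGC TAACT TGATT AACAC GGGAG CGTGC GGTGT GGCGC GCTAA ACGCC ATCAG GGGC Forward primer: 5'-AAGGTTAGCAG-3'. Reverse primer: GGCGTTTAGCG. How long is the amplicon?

63 bp

Forward primer AAGGTTAGCAG is found on the top strand at positions 48–58.
Taking the reverse complement of GGCGTTTAGCG gives CGCTAAACGCC, found at positions 100–110 on the template; the primer anneals here to the top strand with its 3' end pointing upstream.
Product length = (reverse-primer end) − (forward-primer start) + 1 = 110 − 48 + 1 = 63 bp.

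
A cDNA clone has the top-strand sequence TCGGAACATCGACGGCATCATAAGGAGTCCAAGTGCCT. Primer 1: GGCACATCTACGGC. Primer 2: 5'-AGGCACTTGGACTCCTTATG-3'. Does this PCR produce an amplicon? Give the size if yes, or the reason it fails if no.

Primer 1 (GGCACATCTACGGC) does not match the top strand, and its reverse complement GCCGTAGATGTGCC does not match either.
With no annealing site for primer 1, no amplification occurs.

No product — primer 1 has no binding site in the template.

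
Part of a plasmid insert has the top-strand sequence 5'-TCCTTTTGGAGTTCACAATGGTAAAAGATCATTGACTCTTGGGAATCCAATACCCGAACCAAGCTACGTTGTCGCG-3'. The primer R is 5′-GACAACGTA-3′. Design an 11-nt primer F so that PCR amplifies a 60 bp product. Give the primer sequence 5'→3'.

The reverse primer's reverse complement TACGTTGTC matches the template at positions 65–73, so the product ends at position 73.
A 60 bp product then starts at position 73 − 60 + 1 = 14.
The forward primer is identical to the top strand there: CACAATGGTAA.

5'-CACAATGGTAA-3'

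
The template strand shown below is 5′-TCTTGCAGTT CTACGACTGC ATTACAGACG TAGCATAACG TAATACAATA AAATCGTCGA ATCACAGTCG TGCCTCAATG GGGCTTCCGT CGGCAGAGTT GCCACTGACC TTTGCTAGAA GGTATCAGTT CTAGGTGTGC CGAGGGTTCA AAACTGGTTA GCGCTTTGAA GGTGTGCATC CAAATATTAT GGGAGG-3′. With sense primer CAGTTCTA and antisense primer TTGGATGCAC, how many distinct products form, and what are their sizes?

The forward primer CAGTTCTA matches the top strand at positions 6–13, 126–133.
The reverse primer's reverse complement is GTGCATCCAA, matching at positions 174–183.
Each forward site pairs with the reverse site to give a product ending at position 183: sizes 178, 58 bp.

Two products: 178 bp, 58 bp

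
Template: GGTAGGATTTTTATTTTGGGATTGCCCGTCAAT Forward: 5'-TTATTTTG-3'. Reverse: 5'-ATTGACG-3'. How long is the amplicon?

The forward primer matches the template at positions 11–18.
Reverse complement of the reverse primer: CGTCAAT. This occurs on the top strand at positions 27–33.
The product runs from position 11 to position 33, so its length is 33 − 11 + 1 = 23 bp.

23 bp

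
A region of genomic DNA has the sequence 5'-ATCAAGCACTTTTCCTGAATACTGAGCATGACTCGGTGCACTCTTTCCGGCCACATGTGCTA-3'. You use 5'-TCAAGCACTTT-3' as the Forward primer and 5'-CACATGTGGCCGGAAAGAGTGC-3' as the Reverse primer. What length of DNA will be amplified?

Forward primer TCAAGCACTTT is found on the top strand at positions 2–12.
Reverse complement of the reverse primer: GCACTCTTTCCGGCCACATGTG. This occurs on the top strand at positions 38–59.
The product runs from position 2 to position 59, so its length is 59 − 2 + 1 = 58 bp.

58 bp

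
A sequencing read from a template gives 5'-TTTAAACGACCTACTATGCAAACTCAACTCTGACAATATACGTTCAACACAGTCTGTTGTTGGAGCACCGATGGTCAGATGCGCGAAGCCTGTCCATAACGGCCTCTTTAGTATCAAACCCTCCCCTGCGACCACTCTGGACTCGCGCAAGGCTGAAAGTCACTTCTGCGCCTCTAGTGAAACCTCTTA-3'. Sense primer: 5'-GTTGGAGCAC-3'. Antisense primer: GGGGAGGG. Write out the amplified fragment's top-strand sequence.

5'-GTTGGAGCACCGATGGTCAGATGCGCGAAGCCTGTCCATAACGGCCTCTTTAGTATCAAACCCTCCCC-3'

The forward primer matches the template at positions 59–68.
Taking the reverse complement of GGGGAGGG gives CCCTCCCC, found at positions 119–126 on the template; the primer anneals here to the top strand with its 3' end pointing upstream.
The product is the template from position 59 through 126 (68 bp).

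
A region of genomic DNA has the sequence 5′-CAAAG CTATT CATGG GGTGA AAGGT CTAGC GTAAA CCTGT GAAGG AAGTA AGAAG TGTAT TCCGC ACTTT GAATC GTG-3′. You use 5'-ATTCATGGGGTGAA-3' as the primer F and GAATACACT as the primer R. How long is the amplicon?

The forward primer matches the template at positions 8–21.
The reverse primer's reverse complement is AGTGTATTC, which matches the template at positions 54–62.
Amplicon spans positions 8–62: 55 bp.

55 bp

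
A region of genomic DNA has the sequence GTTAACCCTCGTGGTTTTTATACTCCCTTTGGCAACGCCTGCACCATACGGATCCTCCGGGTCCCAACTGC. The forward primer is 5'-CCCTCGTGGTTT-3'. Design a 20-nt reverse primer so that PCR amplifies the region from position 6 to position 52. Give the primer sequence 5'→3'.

The product's 3' end on the top strand is position 52.
The reverse primer anneals to the top strand over positions 33–52, i.e. to CAACGCCTGCACCATACGGA.
Its sequence written 5'→3' is the reverse complement: TCCGTATGGTGCAGGCGTTG.

5'-TCCGTATGGTGCAGGCGTTG-3'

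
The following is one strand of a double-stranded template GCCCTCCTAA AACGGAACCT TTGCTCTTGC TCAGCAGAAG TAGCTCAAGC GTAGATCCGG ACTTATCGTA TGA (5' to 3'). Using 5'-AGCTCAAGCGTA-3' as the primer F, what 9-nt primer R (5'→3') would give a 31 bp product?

The forward primer binds at positions 42–53, so a 31 bp product ends at position 42 + 31 − 1 = 72.
The reverse primer anneals to the top strand over positions 64–72, i.e. to TATCGTATG.
Its sequence written 5'→3' is the reverse complement: CATACGATA.

5'-CATACGATA-3'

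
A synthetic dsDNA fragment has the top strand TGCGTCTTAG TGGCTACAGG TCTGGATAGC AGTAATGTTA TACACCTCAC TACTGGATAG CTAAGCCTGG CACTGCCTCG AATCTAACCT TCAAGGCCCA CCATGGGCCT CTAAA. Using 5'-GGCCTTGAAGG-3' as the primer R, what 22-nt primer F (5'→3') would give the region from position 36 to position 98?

The reverse primer's reverse complement CCTTCAAGGCC matches the template at positions 88–98; the product starts at position 36.
The forward primer is identical to the top strand over positions 36–57: TGTTATACACCTCACTACTGGA.

5'-TGTTATACACCTCACTACTGGA-3'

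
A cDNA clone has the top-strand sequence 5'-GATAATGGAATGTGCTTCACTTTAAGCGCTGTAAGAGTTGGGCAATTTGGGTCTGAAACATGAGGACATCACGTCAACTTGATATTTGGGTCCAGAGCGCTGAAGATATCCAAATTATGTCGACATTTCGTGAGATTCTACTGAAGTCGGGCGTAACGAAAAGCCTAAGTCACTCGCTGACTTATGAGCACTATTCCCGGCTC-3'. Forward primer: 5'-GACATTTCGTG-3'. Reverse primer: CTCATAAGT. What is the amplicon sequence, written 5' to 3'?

5'-GACATTTCGTGAGATTCTACTGAAGTCGGGCGTAACGAAAAGCCTAAGTCACTCGCTGACTTATGAG-3'

Scanning the template, GACATTTCGTG occurs at positions 122–132; this primer anneals to the bottom strand there with its 3' end pointing downstream.
Taking the reverse complement of CTCATAAGT gives ACTTATGAG, found at positions 180–188 on the template; the primer anneals here to the top strand with its 3' end pointing upstream.
The product is the template from position 122 through 188 (67 bp).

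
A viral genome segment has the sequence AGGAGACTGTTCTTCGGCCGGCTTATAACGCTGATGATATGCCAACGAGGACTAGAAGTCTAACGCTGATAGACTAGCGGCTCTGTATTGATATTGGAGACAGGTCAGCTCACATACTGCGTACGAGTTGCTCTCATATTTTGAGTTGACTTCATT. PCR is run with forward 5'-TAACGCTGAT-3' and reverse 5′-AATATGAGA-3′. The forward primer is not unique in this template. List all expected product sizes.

The forward primer TAACGCTGAT matches the top strand at positions 26–35, 61–70.
The reverse primer's reverse complement is TCTCATATT, matching at positions 132–140.
Each forward site pairs with the reverse site to give a product ending at position 140: sizes 115, 80 bp.

115 bp, 80 bp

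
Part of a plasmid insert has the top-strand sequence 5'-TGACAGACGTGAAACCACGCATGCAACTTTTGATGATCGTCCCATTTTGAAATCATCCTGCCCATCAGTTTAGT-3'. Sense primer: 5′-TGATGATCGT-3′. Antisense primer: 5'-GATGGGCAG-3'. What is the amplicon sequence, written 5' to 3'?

The forward primer matches the template at positions 31–40.
Reverse complement of the reverse primer: CTGCCCATC. This occurs on the top strand at positions 58–66.
The product is the template from position 31 through 66 (36 bp).

5'-TGATGATCGTCCCATTTTGAAATCATCCTGCCCATC-3'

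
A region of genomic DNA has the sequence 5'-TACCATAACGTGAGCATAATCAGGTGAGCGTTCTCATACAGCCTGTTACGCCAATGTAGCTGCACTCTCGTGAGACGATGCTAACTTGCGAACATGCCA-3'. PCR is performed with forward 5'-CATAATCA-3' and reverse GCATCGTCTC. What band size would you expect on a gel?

67 bp

The forward primer matches the template at positions 15–22.
The reverse primer's reverse complement is GAGACGATGC, which matches the template at positions 72–81.
Amplicon spans positions 15–81: 67 bp.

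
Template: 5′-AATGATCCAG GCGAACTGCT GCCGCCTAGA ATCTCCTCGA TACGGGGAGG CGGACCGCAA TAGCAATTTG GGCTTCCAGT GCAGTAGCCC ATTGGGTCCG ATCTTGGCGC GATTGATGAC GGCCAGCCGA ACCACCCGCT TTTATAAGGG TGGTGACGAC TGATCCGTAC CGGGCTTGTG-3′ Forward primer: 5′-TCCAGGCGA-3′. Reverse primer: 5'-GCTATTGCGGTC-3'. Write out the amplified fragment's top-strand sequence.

5'-TCCAGGCGAACTGCTGCCGCCTAGAATCTCCTCGATACGGGGAGGCGGACCGCAATAGC-3'

Scanning the template, TCCAGGCGA occurs at positions 6–14; this primer anneals to the bottom strand there with its 3' end pointing downstream.
Taking the reverse complement of GCTATTGCGGTC gives GACCGCAATAGC, found at positions 53–64 on the template; the primer anneals here to the top strand with its 3' end pointing upstream.
The product is the template from position 6 through 64 (59 bp).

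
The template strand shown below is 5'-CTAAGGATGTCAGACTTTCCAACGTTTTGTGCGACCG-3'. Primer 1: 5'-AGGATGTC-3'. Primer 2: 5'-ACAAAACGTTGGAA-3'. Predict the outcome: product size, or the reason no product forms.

Yes — a 27 bp product.

Primer 1 (AGGATGTC) matches the top strand at positions 4–11; it acts as a forward primer.
Primer 2's reverse complement is TTCCAACGTTTTGT, matching the top strand at positions 17–30; it acts as a reverse primer.
The 3' ends face each other across positions 4–30, giving a 27 bp product.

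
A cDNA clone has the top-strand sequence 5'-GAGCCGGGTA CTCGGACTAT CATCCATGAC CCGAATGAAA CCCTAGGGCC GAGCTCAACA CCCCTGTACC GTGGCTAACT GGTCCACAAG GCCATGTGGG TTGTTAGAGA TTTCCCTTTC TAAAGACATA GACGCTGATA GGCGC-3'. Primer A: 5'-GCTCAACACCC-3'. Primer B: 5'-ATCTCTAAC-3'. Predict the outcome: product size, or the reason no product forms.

Primer A (GCTCAACACCC) matches the top strand at positions 53–63; it acts as a forward primer.
Primer B's reverse complement is GTTAGAGAT, matching the top strand at positions 103–111; it acts as a reverse primer.
The 3' ends face each other across positions 53–111, giving a 59 bp product.

Yes — a 59 bp product.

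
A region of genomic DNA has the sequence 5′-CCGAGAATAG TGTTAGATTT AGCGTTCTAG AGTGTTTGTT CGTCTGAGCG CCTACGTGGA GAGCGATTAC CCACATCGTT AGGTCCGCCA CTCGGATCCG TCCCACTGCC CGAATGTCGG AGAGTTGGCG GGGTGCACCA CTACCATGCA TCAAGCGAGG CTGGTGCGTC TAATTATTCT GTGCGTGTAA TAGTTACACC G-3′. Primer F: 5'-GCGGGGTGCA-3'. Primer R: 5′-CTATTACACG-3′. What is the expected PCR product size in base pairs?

66 bp

Forward primer GCGGGGTGCA is found on the top strand at positions 128–137.
Taking the reverse complement of CTATTACACG gives CGTGTAATAG, found at positions 184–193 on the template; the primer anneals here to the top strand with its 3' end pointing upstream.
Product length = (reverse-primer end) − (forward-primer start) + 1 = 193 − 128 + 1 = 66 bp.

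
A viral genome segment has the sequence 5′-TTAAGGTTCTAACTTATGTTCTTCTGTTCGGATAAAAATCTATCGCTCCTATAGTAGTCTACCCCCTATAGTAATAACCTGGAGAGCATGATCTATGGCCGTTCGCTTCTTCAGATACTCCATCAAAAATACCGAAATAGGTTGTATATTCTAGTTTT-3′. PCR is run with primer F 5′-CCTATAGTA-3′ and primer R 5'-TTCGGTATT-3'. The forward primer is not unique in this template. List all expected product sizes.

89 bp, 72 bp

The forward primer CCTATAGTA matches the top strand at positions 48–56, 65–73.
The reverse primer's reverse complement is AATACCGAA, matching at positions 128–136.
Each forward site pairs with the reverse site to give a product ending at position 136: sizes 89, 72 bp.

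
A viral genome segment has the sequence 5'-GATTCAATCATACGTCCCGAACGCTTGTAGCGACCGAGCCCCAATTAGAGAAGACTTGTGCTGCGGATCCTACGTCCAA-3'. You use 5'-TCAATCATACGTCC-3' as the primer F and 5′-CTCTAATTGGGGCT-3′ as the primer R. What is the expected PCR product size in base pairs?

47 bp

The forward primer matches the template at positions 4–17.
Taking the reverse complement of CTCTAATTGGGGCT gives AGCCCCAATTAGAG, found at positions 37–50 on the template; the primer anneals here to the top strand with its 3' end pointing upstream.
Product length = (reverse-primer end) − (forward-primer start) + 1 = 50 − 4 + 1 = 47 bp.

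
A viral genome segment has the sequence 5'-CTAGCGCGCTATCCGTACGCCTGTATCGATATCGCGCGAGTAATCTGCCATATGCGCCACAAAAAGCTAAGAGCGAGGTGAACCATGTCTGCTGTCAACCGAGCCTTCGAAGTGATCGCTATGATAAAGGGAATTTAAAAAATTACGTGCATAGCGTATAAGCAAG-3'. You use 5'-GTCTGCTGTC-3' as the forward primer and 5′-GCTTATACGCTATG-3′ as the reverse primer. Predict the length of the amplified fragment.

Scanning the template, GTCTGCTGTC occurs at positions 87–96; this primer anneals to the bottom strand there with its 3' end pointing downstream.
The reverse primer's reverse complement is CATAGCGTATAAGC, which matches the template at positions 150–163.
Amplicon spans positions 87–163: 77 bp.

77 bp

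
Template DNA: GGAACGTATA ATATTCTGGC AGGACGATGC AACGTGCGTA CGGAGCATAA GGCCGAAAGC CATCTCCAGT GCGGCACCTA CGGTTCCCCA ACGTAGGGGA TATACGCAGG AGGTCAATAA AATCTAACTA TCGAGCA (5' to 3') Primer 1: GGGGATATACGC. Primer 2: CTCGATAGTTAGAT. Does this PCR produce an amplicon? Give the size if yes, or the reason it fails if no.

Primer 1 (GGGGATATACGC) matches the top strand at positions 96–107; it acts as a forward primer.
Primer 2's reverse complement is ATCTAACTATCGAG, matching the top strand at positions 122–135; it acts as a reverse primer.
The 3' ends face each other across positions 96–135, giving a 40 bp product.

Yes — a 40 bp product.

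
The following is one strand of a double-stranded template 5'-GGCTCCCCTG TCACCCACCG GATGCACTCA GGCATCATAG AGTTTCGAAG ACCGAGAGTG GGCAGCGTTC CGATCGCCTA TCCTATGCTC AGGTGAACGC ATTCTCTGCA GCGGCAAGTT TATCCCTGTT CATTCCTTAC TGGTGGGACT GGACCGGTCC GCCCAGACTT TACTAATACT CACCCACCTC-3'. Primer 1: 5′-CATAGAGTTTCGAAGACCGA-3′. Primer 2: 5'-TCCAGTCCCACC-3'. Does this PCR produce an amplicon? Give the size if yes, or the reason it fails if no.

Primer 1 (CATAGAGTTTCGAAGACCGA) matches the top strand at positions 36–55; it acts as a forward primer.
Primer 2's reverse complement is GGTGGGACTGGA, matching the top strand at positions 142–153; it acts as a reverse primer.
The 3' ends face each other across positions 36–153, giving a 118 bp product.

Yes — a 118 bp product.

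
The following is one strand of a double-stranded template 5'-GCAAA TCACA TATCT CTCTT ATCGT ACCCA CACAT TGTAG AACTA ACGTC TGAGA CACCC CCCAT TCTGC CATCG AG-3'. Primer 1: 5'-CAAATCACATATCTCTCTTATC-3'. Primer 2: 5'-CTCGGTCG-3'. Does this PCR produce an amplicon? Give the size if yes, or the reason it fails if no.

Primer 2 (CTCGGTCG) does not match the top strand, and its reverse complement CGACCGAG does not match either.
With no annealing site for primer 2, no amplification occurs.

No product — primer 2 has no binding site in the template.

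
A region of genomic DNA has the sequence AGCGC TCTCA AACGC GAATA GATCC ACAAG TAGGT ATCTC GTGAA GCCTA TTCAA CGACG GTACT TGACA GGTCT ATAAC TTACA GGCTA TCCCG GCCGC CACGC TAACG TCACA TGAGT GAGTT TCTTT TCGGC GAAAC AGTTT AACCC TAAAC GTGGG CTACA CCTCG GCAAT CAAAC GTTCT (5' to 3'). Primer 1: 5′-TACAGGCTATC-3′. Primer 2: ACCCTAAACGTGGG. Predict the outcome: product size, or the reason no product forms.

No product — both primers anneal to the same strand and extend in the same direction.

Primer 1 (TACAGGCTATC) matches the top strand at positions 82–92 (3' end points downstream).
Primer 2 (ACCCTAAACGTGGG) also matches the top strand directly, at positions 147–160 — its reverse complement CCCACGTTTAGGGT is not present.
Both primers anneal to the bottom strand with 3' ends pointing the same way, so neither can prime synthesis back toward the other.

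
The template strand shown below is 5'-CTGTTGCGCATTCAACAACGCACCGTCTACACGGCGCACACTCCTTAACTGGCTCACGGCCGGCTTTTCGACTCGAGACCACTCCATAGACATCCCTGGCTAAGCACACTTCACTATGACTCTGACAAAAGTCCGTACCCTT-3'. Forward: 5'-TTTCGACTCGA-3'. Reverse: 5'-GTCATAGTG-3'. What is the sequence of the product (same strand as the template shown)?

The forward primer matches the template at positions 66–76.
Taking the reverse complement of GTCATAGTG gives CACTATGAC, found at positions 112–120 on the template; the primer anneals here to the top strand with its 3' end pointing upstream.
The product is the template from position 66 through 120 (55 bp).

5'-TTTCGACTCGAGACCACTCCATAGACATCCCTGGCTAAGCACACTTCACTATGAC-3'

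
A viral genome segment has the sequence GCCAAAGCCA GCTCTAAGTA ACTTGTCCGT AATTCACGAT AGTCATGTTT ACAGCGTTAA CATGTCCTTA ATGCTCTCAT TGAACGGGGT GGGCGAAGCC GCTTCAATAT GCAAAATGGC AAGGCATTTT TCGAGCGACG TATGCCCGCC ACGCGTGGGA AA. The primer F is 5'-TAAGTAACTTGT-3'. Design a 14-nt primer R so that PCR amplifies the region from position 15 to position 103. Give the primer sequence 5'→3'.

5'-AGCGGCTTCGCCCA-3'

The product's 3' end on the top strand is position 103.
The reverse primer anneals to the top strand over positions 90–103, i.e. to TGGGCGAAGCCGCT.
Its sequence written 5'→3' is the reverse complement: AGCGGCTTCGCCCA.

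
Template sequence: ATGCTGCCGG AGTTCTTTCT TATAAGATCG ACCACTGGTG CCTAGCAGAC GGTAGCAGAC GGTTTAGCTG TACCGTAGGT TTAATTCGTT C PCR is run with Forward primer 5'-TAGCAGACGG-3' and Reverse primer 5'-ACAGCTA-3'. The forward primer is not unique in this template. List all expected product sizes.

The forward primer TAGCAGACGG matches the top strand at positions 43–52, 53–62.
The reverse primer's reverse complement is TAGCTGT, matching at positions 65–71.
Each forward site pairs with the reverse site to give a product ending at position 71: sizes 29, 19 bp.

29 bp, 19 bp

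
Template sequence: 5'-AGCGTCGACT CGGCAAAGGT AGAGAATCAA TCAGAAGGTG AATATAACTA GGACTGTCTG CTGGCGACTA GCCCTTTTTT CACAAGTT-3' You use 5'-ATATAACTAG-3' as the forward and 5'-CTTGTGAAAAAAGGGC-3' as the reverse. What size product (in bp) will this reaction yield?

45 bp

Forward primer ATATAACTAG is found on the top strand at positions 42–51.
Taking the reverse complement of CTTGTGAAAAAAGGGC gives GCCCTTTTTTCACAAG, found at positions 71–86 on the template; the primer anneals here to the top strand with its 3' end pointing upstream.
Amplicon spans positions 42–86: 45 bp.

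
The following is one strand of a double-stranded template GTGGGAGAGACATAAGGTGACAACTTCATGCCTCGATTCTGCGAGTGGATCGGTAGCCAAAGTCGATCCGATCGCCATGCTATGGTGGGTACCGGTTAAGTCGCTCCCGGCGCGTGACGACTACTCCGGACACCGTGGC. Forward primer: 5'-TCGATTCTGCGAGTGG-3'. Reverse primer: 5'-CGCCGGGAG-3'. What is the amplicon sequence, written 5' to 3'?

The forward primer matches the template at positions 33–48.
Reverse complement of the reverse primer: CTCCCGGCG. This occurs on the top strand at positions 104–112.
The product is the template from position 33 through 112 (80 bp).

5'-TCGATTCTGCGAGTGGATCGGTAGCCAAAGTCGATCCGATCGCCATGCTATGGTGGGTACCGGTTAAGTCGCTCCCGGCG-3'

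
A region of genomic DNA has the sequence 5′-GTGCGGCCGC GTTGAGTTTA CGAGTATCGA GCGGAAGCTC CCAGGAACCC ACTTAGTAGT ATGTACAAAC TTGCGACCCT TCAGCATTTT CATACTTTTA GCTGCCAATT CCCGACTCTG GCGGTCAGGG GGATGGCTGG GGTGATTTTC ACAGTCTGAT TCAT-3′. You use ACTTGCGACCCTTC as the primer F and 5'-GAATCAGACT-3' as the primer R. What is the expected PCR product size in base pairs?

94 bp

Scanning the template, ACTTGCGACCCTTC occurs at positions 69–82; this primer anneals to the bottom strand there with its 3' end pointing downstream.
Reverse complement of the reverse primer: AGTCTGATTC. This occurs on the top strand at positions 153–162.
The product runs from position 69 to position 162, so its length is 162 − 69 + 1 = 94 bp.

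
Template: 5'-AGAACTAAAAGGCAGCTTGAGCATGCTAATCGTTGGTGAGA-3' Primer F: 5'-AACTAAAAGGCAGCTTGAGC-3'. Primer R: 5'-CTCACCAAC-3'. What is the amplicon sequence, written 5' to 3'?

5'-AACTAAAAGGCAGCTTGAGCATGCTAATCGTTGGTGAG-3'

Scanning the template, AACTAAAAGGCAGCTTGAGC occurs at positions 3–22; this primer anneals to the bottom strand there with its 3' end pointing downstream.
The reverse primer's reverse complement is GTTGGTGAG, which matches the template at positions 32–40.
The product is the template from position 3 through 40 (38 bp).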